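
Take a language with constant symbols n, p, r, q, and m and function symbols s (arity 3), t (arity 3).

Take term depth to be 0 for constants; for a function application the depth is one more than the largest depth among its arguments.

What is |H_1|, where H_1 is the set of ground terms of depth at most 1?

255

Count level by level. With function symbols s/3, t/3, the terms of depth ≤ k are the 5 constants together with each function applied to depth-≤(k−1) tuples, so N_k = 5 + N_{k-1}^3 + N_{k-1}^3.
N_0 = 5
N_1 = 5 + 5^3 + 5^3 = 255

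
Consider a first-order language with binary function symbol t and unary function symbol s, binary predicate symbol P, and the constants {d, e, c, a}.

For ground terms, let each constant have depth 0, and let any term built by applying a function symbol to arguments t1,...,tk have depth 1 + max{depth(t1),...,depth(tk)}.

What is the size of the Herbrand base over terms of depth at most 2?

364816

First count ground terms of depth ≤ 2.
Write N_k for the number of ground terms of depth ≤ k. A term of depth ≤ k is either a constant or a function symbol applied to arguments of depth ≤ k−1, so N_k = 4 + N_{k-1}^2 + N_{k-1}.
N_0 = 4
N_1 = 4 + 4^2 + 4 = 24
N_2 = 4 + 24^2 + 24 = 604
So |H| = 604.
For each predicate symbol, the number of ground atoms is |H| raised to its arity; summing:
  P: 604^2 = 364816
Total ground atoms: 364816.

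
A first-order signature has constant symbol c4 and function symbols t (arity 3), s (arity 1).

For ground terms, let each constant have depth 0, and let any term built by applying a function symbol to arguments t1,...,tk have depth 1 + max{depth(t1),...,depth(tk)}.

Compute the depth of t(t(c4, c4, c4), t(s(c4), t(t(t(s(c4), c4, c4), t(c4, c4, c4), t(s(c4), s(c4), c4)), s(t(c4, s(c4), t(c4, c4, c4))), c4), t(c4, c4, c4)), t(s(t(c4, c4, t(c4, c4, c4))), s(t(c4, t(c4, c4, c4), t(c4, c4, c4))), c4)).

6

depth(t(c4, c4, c4)) = 1 + max(0, 0, 0) = 1
depth(s(c4)) = 1 + depth(c4) = 1 + 0 = 1
depth(t(s(c4), c4, c4)) = 1 + max(1, 0, 0) = 2
depth(t(s(c4), s(c4), c4)) = 1 + max(1, 1, 0) = 2
depth(t(t(s(c4), c4, c4), t(c4, c4, c4), t(s(c4), s(c4), c4))) = 1 + max(2, 1, 2) = 3
depth(t(c4, s(c4), t(c4, c4, c4))) = 1 + max(0, 1, 1) = 2
depth(s(t(c4, s(c4), t(c4, c4, c4)))) = 1 + depth(t(c4, s(c4), t(c4, c4, c4))) = 1 + 2 = 3
depth(t(t(t(s(c4), c4, c4), t(c4, c4, c4), t(s(c4), s(c4), c4)), s(t(c4, s(c4), t(c4, c4, c4))), c4)) = 1 + max(3, 3, 0) = 4
depth(t(s(c4), t(t(t(s(c4), c4, c4), t(c4, c4, c4), t(s(c4), s(c4), c4)), s(t(c4, s(c4), t(c4, c4, c4))), c4), t(c4, c4, c4))) = 1 + max(1, 4, 1) = 5
depth(t(c4, c4, t(c4, c4, c4))) = 1 + max(0, 0, 1) = 2
depth(s(t(c4, c4, t(c4, c4, c4)))) = 1 + depth(t(c4, c4, t(c4, c4, c4))) = 1 + 2 = 3
depth(t(c4, t(c4, c4, c4), t(c4, c4, c4))) = 1 + max(0, 1, 1) = 2
depth(s(t(c4, t(c4, c4, c4), t(c4, c4, c4)))) = 1 + depth(t(c4, t(c4, c4, c4), t(c4, c4, c4))) = 1 + 2 = 3
depth(t(s(t(c4, c4, t(c4, c4, c4))), s(t(c4, t(c4, c4, c4), t(c4, c4, c4))), c4)) = 1 + max(3, 3, 0) = 4
depth(t(t(c4, c4, c4), t(s(c4), t(t(t(s(c4), c4, c4), t(c4, c4, c4), t(s(c4), s(c4), c4)), s(t(c4, s(c4), t(c4, c4, c4))), c4), t(c4, c4, c4)), t(s(t(c4, c4, t(c4, c4, c4))), s(t(c4, t(c4, c4, c4), t(c4, c4, c4))), c4))) = 1 + max(1, 5, 4) = 6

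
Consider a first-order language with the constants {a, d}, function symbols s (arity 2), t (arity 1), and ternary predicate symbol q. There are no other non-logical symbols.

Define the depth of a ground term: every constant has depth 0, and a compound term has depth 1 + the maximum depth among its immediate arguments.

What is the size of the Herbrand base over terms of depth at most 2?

First count ground terms of depth ≤ 2.
Let N_k count ground terms of depth at most k. Each non-constant term of depth ≤ k is some function symbol applied to depth-≤(k−1) arguments, giving N_k = 2 + N_{k-1}^2 + N_{k-1}.
N_0 = 2
N_1 = 2 + 2^2 + 2 = 8
N_2 = 2 + 8^2 + 8 = 74
So |H| = 74.
Each predicate of arity r yields |H|^r ground atoms (one per choice of an r-tuple from H):
  q: 74^3 = 405224
Total ground atoms: 405224.

405224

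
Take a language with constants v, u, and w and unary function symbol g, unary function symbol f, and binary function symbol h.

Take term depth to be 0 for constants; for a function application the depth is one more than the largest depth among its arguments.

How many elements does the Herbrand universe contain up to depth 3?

132498

Write N_k for the number of ground terms of depth ≤ k. A term of depth ≤ k is either a constant or a function symbol applied to arguments of depth ≤ k−1, so N_k = 3 + N_{k-1} + N_{k-1} + N_{k-1}^2.
N_0 = 3
N_1 = 3 + 3 + 3 + 3^2 = 18
N_2 = 3 + 18 + 18 + 18^2 = 363
N_3 = 3 + 363 + 363 + 363^2 = 132498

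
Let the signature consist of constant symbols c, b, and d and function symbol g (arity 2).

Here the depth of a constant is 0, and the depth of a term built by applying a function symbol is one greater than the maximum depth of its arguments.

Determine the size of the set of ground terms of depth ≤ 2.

147

If N_k denotes the number of depth-≤k ground terms, the 3 constants give N_0 = 3, and each function symbol of arity r contributes N_{k-1}^r new terms at level k: N_k = 3 + N_{k-1}^2.
N_0 = 3
N_1 = 3 + 3^2 = 12
N_2 = 3 + 12^2 = 147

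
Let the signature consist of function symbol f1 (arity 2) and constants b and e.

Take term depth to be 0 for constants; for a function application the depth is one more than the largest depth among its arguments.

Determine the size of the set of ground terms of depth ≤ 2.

Write N_k for the number of ground terms of depth ≤ k. A term of depth ≤ k is either a constant or a function symbol applied to arguments of depth ≤ k−1, so N_k = 2 + N_{k-1}^2.
N_0 = 2
N_1 = 2 + 2^2 = 6
N_2 = 2 + 6^2 = 38

38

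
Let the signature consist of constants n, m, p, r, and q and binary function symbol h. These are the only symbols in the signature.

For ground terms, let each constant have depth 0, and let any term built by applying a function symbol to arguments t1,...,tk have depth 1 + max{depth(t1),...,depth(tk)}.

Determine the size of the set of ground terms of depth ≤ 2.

905

Write N_k for the number of ground terms of depth ≤ k. A term of depth ≤ k is either a constant or a function symbol applied to arguments of depth ≤ k−1, so N_k = 5 + N_{k-1}^2.
N_0 = 5
N_1 = 5 + 5^2 = 30
N_2 = 5 + 30^2 = 905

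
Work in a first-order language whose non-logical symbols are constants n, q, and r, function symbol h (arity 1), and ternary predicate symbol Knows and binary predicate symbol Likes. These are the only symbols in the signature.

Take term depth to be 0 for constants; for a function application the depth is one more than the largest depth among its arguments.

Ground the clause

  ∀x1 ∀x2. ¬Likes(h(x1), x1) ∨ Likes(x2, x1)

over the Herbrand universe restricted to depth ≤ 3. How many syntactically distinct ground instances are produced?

144

Ground terms of depth ≤ 3:
  Let N_k count ground terms of depth at most k. Each non-constant term of depth ≤ k is some function symbol applied to depth-≤(k−1) arguments, giving N_k = 3 + N_{k-1}.
  N_0 = 3
  N_1 = 3 + 3 = 6
  N_2 = 3 + 6 = 9
  N_3 = 3 + 9 = 12
  Explicitly: n, q, r, h(n), h(q), h(r), h(h(n)), h(h(q)), h(h(r)), h(h(h(n))), h(h(h(q))), h(h(h(r))).
So there are 12 ground terms available for substitution.
There are 2 variables to instantiate (x1, x2), each occurring in at least one literal, so different choices give different ground instances.
Number of ground instances = 12^2 = 144.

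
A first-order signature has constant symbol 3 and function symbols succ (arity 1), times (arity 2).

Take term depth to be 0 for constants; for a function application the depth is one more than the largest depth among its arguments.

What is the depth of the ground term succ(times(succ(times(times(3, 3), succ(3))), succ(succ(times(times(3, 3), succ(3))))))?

6

depth(times(3, 3)) = 1 + max(0, 0) = 1
depth(succ(3)) = 1 + depth(3) = 1 + 0 = 1
depth(times(times(3, 3), succ(3))) = 1 + max(1, 1) = 2
depth(succ(times(times(3, 3), succ(3)))) = 1 + depth(times(times(3, 3), succ(3))) = 1 + 2 = 3
depth(succ(succ(times(times(3, 3), succ(3))))) = 1 + depth(succ(times(times(3, 3), succ(3)))) = 1 + 3 = 4
depth(times(succ(times(times(3, 3), succ(3))), succ(succ(times(times(3, 3), succ(3)))))) = 1 + max(3, 4) = 5
depth(succ(times(succ(times(times(3, 3), succ(3))), succ(succ(times(times(3, 3), succ(3))))))) = 1 + depth(times(succ(times(times(3, 3), succ(3))), succ(succ(times(times(3, 3), succ(3)))))) = 1 + 5 = 6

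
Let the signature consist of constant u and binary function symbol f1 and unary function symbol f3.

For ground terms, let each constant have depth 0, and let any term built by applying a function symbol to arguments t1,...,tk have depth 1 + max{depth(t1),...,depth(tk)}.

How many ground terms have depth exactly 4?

If N_k denotes the number of depth-≤k ground terms, the 1 constant gives N_0 = 1, and each function symbol of arity r contributes N_{k-1}^r new terms at level k: N_k = 1 + N_{k-1}^2 + N_{k-1}.
N_0 = 1
N_1 = 1 + 1^2 + 1 = 3
N_2 = 1 + 3^2 + 3 = 13
N_3 = 1 + 13^2 + 13 = 183
N_4 = 1 + 183^2 + 183 = 33673
Terms of depth exactly 4: N_4 − N_3 = 33673 − 183 = 33490.

33490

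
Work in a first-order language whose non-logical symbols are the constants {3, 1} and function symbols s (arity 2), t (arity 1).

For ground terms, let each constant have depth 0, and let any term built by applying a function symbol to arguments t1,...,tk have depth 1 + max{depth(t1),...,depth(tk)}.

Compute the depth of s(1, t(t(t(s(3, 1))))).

5

depth(s(3, 1)) = 1 + max(0, 0) = 1
depth(t(s(3, 1))) = 1 + depth(s(3, 1)) = 1 + 1 = 2
depth(t(t(s(3, 1)))) = 1 + depth(t(s(3, 1))) = 1 + 2 = 3
depth(t(t(t(s(3, 1))))) = 1 + depth(t(t(s(3, 1)))) = 1 + 3 = 4
depth(s(1, t(t(t(s(3, 1)))))) = 1 + max(0, 4) = 5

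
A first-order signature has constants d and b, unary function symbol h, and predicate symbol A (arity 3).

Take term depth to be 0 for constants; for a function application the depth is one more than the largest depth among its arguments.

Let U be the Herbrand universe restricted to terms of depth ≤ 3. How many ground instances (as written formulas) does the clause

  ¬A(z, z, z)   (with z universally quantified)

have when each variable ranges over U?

8

Ground terms of depth ≤ 3:
  If N_k denotes the number of depth-≤k ground terms, the 2 constants give N_0 = 2, and each function symbol of arity r contributes N_{k-1}^r new terms at level k: N_k = 2 + N_{k-1}.
  N_0 = 2
  N_1 = 2 + 2 = 4
  N_2 = 2 + 4 = 6
  N_3 = 2 + 6 = 8
  Explicitly: d, b, h(d), h(b), h(h(d)), h(h(b)), h(h(h(d))), h(h(h(b))).
So there are 8 ground terms available for substitution.
The variable z ranges independently over the available ground terms, and distinct assignments produce distinct instances.
Number of ground instances = 8.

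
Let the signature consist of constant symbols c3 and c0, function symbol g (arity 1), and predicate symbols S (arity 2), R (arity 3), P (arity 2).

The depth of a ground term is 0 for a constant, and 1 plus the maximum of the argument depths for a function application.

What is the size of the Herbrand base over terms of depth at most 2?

288

First count ground terms of depth ≤ 2.
Let N_k count ground terms of depth at most k. Each non-constant term of depth ≤ k is some function symbol applied to depth-≤(k−1) arguments, giving N_k = 2 + N_{k-1}.
N_0 = 2
N_1 = 2 + 2 = 4
N_2 = 2 + 4 = 6
Explicitly: c3, c0, g(c3), g(c0), g(g(c3)), g(g(c0)).
So |H| = 6.
For each predicate symbol, the number of ground atoms is |H| raised to its arity; summing:
  S: 6^2 = 36;  R: 6^3 = 216;  P: 6^2 = 36
Total ground atoms: 36 + 216 + 36 = 288.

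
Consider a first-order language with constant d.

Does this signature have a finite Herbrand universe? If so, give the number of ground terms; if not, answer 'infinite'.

There are no function symbols, so the only ground term is the single constant.
The Herbrand universe is {d}, finite with 1 element.

1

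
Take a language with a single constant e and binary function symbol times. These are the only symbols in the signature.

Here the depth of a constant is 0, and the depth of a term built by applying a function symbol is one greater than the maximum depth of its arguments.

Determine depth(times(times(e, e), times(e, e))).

depth(times(e, e)) = 1 + max(0, 0) = 1
depth(times(times(e, e), times(e, e))) = 1 + max(1, 1) = 2

2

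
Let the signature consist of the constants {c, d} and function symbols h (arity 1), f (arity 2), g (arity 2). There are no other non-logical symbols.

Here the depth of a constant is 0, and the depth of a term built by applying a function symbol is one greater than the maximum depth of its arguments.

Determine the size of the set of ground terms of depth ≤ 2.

302

Let N_k count ground terms of depth at most k. Each non-constant term of depth ≤ k is some function symbol applied to depth-≤(k−1) arguments, giving N_k = 2 + N_{k-1} + N_{k-1}^2 + N_{k-1}^2.
N_0 = 2
N_1 = 2 + 2 + 2^2 + 2^2 = 12
N_2 = 2 + 12 + 12^2 + 12^2 = 302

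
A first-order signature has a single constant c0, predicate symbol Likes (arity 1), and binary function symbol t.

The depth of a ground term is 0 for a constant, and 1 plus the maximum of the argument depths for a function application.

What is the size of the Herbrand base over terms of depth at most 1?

First count ground terms of depth ≤ 1.
Write N_k for the number of ground terms of depth ≤ k. A term of depth ≤ k is either a constant or a function symbol applied to arguments of depth ≤ k−1, so N_k = 1 + N_{k-1}^2.
N_0 = 1
N_1 = 1 + 1^2 = 2
Explicitly: c0, t(c0, c0).
So |H| = 2.
Each predicate of arity r yields |H|^r ground atoms (one per choice of an r-tuple from H):
  Likes: 2
Total ground atoms: 2.

2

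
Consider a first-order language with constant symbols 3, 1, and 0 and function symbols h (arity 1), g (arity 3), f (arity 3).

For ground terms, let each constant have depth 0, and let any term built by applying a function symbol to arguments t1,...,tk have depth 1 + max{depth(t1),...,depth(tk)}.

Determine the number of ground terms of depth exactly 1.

57

Let N_k = |{terms of depth ≤ k}|. Then N_0 = 3 and N_k = 3 + N_{k-1} + N_{k-1}^3 + N_{k-1}^3 for k ≥ 1 (one summand per function symbol, arity giving the exponent).
N_0 = 3
N_1 = 3 + 3 + 3^3 + 3^3 = 60
Terms of depth exactly 1: N_1 − N_0 = 60 − 3 = 57.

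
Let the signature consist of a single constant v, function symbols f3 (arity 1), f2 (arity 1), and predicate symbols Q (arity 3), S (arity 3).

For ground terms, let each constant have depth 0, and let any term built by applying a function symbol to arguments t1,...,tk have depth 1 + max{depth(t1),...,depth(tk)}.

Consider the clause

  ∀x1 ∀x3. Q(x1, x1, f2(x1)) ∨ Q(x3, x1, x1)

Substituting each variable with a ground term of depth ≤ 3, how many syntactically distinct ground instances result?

Ground terms of depth ≤ 3:
  Let N_k = |{terms of depth ≤ k}|. Then N_0 = 1 and N_k = 1 + N_{k-1} + N_{k-1} for k ≥ 1 (one summand per function symbol, arity giving the exponent).
  N_0 = 1
  N_1 = 1 + 1 + 1 = 3
  N_2 = 1 + 3 + 3 = 7
  N_3 = 1 + 7 + 7 = 15
So there are 15 ground terms available for substitution.
The body mentions every one of the 2 quantified variables; since ground terms form a free algebra, no two substitutions collapse to the same formula.
Number of ground instances = 15^2 = 225.

225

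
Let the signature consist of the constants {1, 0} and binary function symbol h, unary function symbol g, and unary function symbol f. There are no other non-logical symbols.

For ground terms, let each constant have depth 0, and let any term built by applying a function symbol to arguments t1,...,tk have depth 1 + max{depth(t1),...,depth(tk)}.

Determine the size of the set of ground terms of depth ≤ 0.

2

Write N_k for the number of ground terms of depth ≤ k. A term of depth ≤ k is either a constant or a function symbol applied to arguments of depth ≤ k−1, so N_k = 2 + N_{k-1}^2 + N_{k-1} + N_{k-1}.
N_0 = 2
Explicitly: 1, 0.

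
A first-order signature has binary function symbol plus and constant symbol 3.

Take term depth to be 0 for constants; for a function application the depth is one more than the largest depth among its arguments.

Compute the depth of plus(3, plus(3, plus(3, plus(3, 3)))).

depth(plus(3, 3)) = 1 + max(0, 0) = 1
depth(plus(3, plus(3, 3))) = 1 + max(0, 1) = 2
depth(plus(3, plus(3, plus(3, 3)))) = 1 + max(0, 2) = 3
depth(plus(3, plus(3, plus(3, plus(3, 3))))) = 1 + max(0, 3) = 4

4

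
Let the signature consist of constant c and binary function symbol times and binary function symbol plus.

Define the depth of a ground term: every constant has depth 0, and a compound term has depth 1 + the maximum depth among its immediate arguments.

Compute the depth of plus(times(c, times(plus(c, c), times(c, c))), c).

4

depth(plus(c, c)) = 1 + max(0, 0) = 1
depth(times(c, c)) = 1 + max(0, 0) = 1
depth(times(plus(c, c), times(c, c))) = 1 + max(1, 1) = 2
depth(times(c, times(plus(c, c), times(c, c)))) = 1 + max(0, 2) = 3
depth(plus(times(c, times(plus(c, c), times(c, c))), c)) = 1 + max(3, 0) = 4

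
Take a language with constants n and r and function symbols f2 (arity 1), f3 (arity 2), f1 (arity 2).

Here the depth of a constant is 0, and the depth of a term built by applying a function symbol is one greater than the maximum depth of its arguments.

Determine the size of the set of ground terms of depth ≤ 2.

302

Let N_k count ground terms of depth at most k. Each non-constant term of depth ≤ k is some function symbol applied to depth-≤(k−1) arguments, giving N_k = 2 + N_{k-1} + N_{k-1}^2 + N_{k-1}^2.
N_0 = 2
N_1 = 2 + 2 + 2^2 + 2^2 = 12
N_2 = 2 + 12 + 12^2 + 12^2 = 302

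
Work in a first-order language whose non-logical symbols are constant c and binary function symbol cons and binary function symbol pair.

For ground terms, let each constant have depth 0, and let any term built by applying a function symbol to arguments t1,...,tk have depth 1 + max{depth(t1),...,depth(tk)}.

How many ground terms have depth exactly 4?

Write N_k for the number of ground terms of depth ≤ k. A term of depth ≤ k is either a constant or a function symbol applied to arguments of depth ≤ k−1, so N_k = 1 + N_{k-1}^2 + N_{k-1}^2.
N_0 = 1
N_1 = 1 + 1^2 + 1^2 = 3
N_2 = 1 + 3^2 + 3^2 = 19
N_3 = 1 + 19^2 + 19^2 = 723
N_4 = 1 + 723^2 + 723^2 = 1045459
Terms of depth exactly 4: N_4 − N_3 = 1045459 − 723 = 1044736.

1044736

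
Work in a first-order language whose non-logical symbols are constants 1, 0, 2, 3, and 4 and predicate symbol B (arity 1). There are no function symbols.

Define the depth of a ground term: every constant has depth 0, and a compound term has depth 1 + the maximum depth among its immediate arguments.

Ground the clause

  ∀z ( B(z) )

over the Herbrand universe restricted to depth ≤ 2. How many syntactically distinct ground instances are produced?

5

Ground terms of depth ≤ 2:
  With no function symbols every ground term is a constant, so there are exactly 5 ground terms at every depth bound.
  N_0 = 5
  N_1 = 5
  N_2 = 5
  Explicitly: 1, 0, 2, 3, 4.
So there are 5 ground terms available for substitution.
The body mentions the single quantified variable z; since ground terms form a free algebra, no two substitutions collapse to the same formula.
Number of ground instances = 5.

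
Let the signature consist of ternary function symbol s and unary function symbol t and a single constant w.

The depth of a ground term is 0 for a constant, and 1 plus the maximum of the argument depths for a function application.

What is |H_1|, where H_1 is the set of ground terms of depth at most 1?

Write N_k for the number of ground terms of depth ≤ k. A term of depth ≤ k is either a constant or a function symbol applied to arguments of depth ≤ k−1, so N_k = 1 + N_{k-1}^3 + N_{k-1}.
N_0 = 1
N_1 = 1 + 1^3 + 1 = 3

3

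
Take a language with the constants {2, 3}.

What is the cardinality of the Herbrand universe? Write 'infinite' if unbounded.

There are no function symbols, so every ground term is one of the 2 constants.
The Herbrand universe is {2, 3}, which is finite with 2 elements.

2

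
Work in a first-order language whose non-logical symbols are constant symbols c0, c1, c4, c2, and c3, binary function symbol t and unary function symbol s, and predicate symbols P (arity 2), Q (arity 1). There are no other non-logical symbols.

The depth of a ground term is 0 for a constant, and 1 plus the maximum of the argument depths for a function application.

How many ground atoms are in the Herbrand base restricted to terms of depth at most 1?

First count ground terms of depth ≤ 1.
If N_k denotes the number of depth-≤k ground terms, the 5 constants give N_0 = 5, and each function symbol of arity r contributes N_{k-1}^r new terms at level k: N_k = 5 + N_{k-1}^2 + N_{k-1}.
N_0 = 5
N_1 = 5 + 5^2 + 5 = 35
So |H| = 35.
Each predicate of arity r yields |H|^r ground atoms (one per choice of an r-tuple from H):
  P: 35^2 = 1225;  Q: 35
Total ground atoms: 1225 + 35 = 1260.

1260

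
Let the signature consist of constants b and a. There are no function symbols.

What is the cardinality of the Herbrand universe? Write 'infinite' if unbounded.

2

There are no function symbols, so every ground term is one of the 2 constants.
The Herbrand universe is {b, a}, which is finite with 2 elements.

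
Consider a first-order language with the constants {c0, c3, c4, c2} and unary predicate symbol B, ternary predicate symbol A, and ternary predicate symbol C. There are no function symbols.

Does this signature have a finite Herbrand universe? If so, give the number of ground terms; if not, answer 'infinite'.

4

There are no function symbols, so every ground term is one of the 4 constants.
The Herbrand universe is {c0, c3, c4, c2}, which is finite with 4 elements.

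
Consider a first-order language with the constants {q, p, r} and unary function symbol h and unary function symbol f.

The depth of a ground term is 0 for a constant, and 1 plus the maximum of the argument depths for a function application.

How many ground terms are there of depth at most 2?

Write N_k for the number of ground terms of depth ≤ k. A term of depth ≤ k is either a constant or a function symbol applied to arguments of depth ≤ k−1, so N_k = 3 + N_{k-1} + N_{k-1}.
N_0 = 3
N_1 = 3 + 3 + 3 = 9
N_2 = 3 + 9 + 9 = 21

21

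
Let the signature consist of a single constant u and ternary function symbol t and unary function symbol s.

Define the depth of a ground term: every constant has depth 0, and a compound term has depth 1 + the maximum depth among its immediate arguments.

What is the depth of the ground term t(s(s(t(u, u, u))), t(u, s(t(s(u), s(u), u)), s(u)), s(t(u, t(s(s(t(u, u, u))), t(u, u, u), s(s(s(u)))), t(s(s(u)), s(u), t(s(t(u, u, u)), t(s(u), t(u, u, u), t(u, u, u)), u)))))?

7

depth(t(u, u, u)) = 1 + max(0, 0, 0) = 1
depth(s(t(u, u, u))) = 1 + depth(t(u, u, u)) = 1 + 1 = 2
depth(s(s(t(u, u, u)))) = 1 + depth(s(t(u, u, u))) = 1 + 2 = 3
depth(s(u)) = 1 + depth(u) = 1 + 0 = 1
depth(t(s(u), s(u), u)) = 1 + max(1, 1, 0) = 2
depth(s(t(s(u), s(u), u))) = 1 + depth(t(s(u), s(u), u)) = 1 + 2 = 3
depth(t(u, s(t(s(u), s(u), u)), s(u))) = 1 + max(0, 3, 1) = 4
depth(s(s(u))) = 1 + depth(s(u)) = 1 + 1 = 2
depth(s(s(s(u)))) = 1 + depth(s(s(u))) = 1 + 2 = 3
depth(t(s(s(t(u, u, u))), t(u, u, u), s(s(s(u))))) = 1 + max(3, 1, 3) = 4
depth(t(s(u), t(u, u, u), t(u, u, u))) = 1 + max(1, 1, 1) = 2
depth(t(s(t(u, u, u)), t(s(u), t(u, u, u), t(u, u, u)), u)) = 1 + max(2, 2, 0) = 3
depth(t(s(s(u)), s(u), t(s(t(u, u, u)), t(s(u), t(u, u, u), t(u, u, u)), u))) = 1 + max(2, 1, 3) = 4
depth(t(u, t(s(s(t(u, u, u))), t(u, u, u), s(s(s(u)))), t(s(s(u)), s(u), t(s(t(u, u, u)), t(s(u), t(u, u, u), t(u, u, u)), u)))) = 1 + max(0, 4, 4) = 5
depth(s(t(u, t(s(s(t(u, u, u))), t(u, u, u), s(s(s(u)))), t(s(s(u)), s(u), t(s(t(u, u, u)), t(s(u), t(u, u, u), t(u, u, u)), u))))) = 1 + depth(t(u, t(s(s(t(u, u, u))), t(u, u, u), s(s(s(u)))), t(s(s(u)), s(u), t(s(t(u, u, u)), t(s(u), t(u, u, u), t(u, u, u)), u)))) = 1 + 5 = 6
depth(t(s(s(t(u, u, u))), t(u, s(t(s(u), s(u), u)), s(u)), s(t(u, t(s(s(t(u, u, u))), t(u, u, u), s(s(s(u)))), t(s(s(u)), s(u), t(s(t(u, u, u)), t(s(u), t(u, u, u), t(u, u, u)), u)))))) = 1 + max(3, 4, 6) = 7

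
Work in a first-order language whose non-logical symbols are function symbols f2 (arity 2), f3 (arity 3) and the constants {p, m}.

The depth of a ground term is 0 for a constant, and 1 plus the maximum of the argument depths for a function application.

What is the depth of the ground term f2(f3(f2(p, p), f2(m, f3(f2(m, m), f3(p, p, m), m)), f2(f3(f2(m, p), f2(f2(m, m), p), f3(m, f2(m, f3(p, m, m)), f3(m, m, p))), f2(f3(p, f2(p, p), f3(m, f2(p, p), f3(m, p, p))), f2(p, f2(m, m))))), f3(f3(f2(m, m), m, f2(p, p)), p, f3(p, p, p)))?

depth(f2(p, p)) = 1 + max(0, 0) = 1
depth(f2(m, m)) = 1 + max(0, 0) = 1
depth(f3(p, p, m)) = 1 + max(0, 0, 0) = 1
depth(f3(f2(m, m), f3(p, p, m), m)) = 1 + max(1, 1, 0) = 2
depth(f2(m, f3(f2(m, m), f3(p, p, m), m))) = 1 + max(0, 2) = 3
depth(f2(m, p)) = 1 + max(0, 0) = 1
depth(f2(f2(m, m), p)) = 1 + max(1, 0) = 2
depth(f3(p, m, m)) = 1 + max(0, 0, 0) = 1
depth(f2(m, f3(p, m, m))) = 1 + max(0, 1) = 2
depth(f3(m, m, p)) = 1 + max(0, 0, 0) = 1
depth(f3(m, f2(m, f3(p, m, m)), f3(m, m, p))) = 1 + max(0, 2, 1) = 3
depth(f3(f2(m, p), f2(f2(m, m), p), f3(m, f2(m, f3(p, m, m)), f3(m, m, p)))) = 1 + max(1, 2, 3) = 4
depth(f3(m, p, p)) = 1 + max(0, 0, 0) = 1
depth(f3(m, f2(p, p), f3(m, p, p))) = 1 + max(0, 1, 1) = 2
depth(f3(p, f2(p, p), f3(m, f2(p, p), f3(m, p, p)))) = 1 + max(0, 1, 2) = 3
depth(f2(p, f2(m, m))) = 1 + max(0, 1) = 2
depth(f2(f3(p, f2(p, p), f3(m, f2(p, p), f3(m, p, p))), f2(p, f2(m, m)))) = 1 + max(3, 2) = 4
depth(f2(f3(f2(m, p), f2(f2(m, m), p), f3(m, f2(m, f3(p, m, m)), f3(m, m, p))), f2(f3(p, f2(p, p), f3(m, f2(p, p), f3(m, p, p))), f2(p, f2(m, m))))) = 1 + max(4, 4) = 5
depth(f3(f2(p, p), f2(m, f3(f2(m, m), f3(p, p, m), m)), f2(f3(f2(m, p), f2(f2(m, m), p), f3(m, f2(m, f3(p, m, m)), f3(m, m, p))), f2(f3(p, f2(p, p), f3(m, f2(p, p), f3(m, p, p))), f2(p, f2(m, m)))))) = 1 + max(1, 3, 5) = 6
depth(f3(f2(m, m), m, f2(p, p))) = 1 + max(1, 0, 1) = 2
depth(f3(p, p, p)) = 1 + max(0, 0, 0) = 1
depth(f3(f3(f2(m, m), m, f2(p, p)), p, f3(p, p, p))) = 1 + max(2, 0, 1) = 3
depth(f2(f3(f2(p, p), f2(m, f3(f2(m, m), f3(p, p, m), m)), f2(f3(f2(m, p), f2(f2(m, m), p), f3(m, f2(m, f3(p, m, m)), f3(m, m, p))), f2(f3(p, f2(p, p), f3(m, f2(p, p), f3(m, p, p))), f2(p, f2(m, m))))), f3(f3(f2(m, m), m, f2(p, p)), p, f3(p, p, p)))) = 1 + max(6, 3) = 7

7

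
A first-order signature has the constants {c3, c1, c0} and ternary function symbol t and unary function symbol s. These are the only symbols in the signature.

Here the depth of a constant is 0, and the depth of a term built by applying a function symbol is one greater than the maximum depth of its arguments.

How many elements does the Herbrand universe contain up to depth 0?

3

Write N_k for the number of ground terms of depth ≤ k. A term of depth ≤ k is either a constant or a function symbol applied to arguments of depth ≤ k−1, so N_k = 3 + N_{k-1}^3 + N_{k-1}.
N_0 = 3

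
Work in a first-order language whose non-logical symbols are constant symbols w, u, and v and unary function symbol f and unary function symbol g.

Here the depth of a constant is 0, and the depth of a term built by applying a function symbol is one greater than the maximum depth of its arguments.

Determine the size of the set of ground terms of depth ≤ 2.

21

Let N_k = |{terms of depth ≤ k}|. Then N_0 = 3 and N_k = 3 + N_{k-1} + N_{k-1} for k ≥ 1 (one summand per function symbol, arity giving the exponent).
N_0 = 3
N_1 = 3 + 3 + 3 = 9
N_2 = 3 + 9 + 9 = 21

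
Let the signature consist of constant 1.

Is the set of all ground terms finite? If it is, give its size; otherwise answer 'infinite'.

1

There are no function symbols, so the only ground term is the single constant.
The Herbrand universe is {1}, finite with 1 element.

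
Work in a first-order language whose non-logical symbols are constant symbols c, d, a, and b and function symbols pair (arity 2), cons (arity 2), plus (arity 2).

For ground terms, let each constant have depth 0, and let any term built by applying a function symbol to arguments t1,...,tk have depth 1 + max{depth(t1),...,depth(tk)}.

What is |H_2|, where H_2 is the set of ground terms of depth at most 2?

8116

Write N_k for the number of ground terms of depth ≤ k. A term of depth ≤ k is either a constant or a function symbol applied to arguments of depth ≤ k−1, so N_k = 4 + N_{k-1}^2 + N_{k-1}^2 + N_{k-1}^2.
N_0 = 4
N_1 = 4 + 4^2 + 4^2 + 4^2 = 52
N_2 = 4 + 52^2 + 52^2 + 52^2 = 8116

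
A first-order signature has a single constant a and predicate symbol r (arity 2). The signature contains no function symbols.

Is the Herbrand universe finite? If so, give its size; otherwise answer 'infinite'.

There are no function symbols, so the only ground term is the single constant.
The Herbrand universe is {a}, finite with 1 element.

1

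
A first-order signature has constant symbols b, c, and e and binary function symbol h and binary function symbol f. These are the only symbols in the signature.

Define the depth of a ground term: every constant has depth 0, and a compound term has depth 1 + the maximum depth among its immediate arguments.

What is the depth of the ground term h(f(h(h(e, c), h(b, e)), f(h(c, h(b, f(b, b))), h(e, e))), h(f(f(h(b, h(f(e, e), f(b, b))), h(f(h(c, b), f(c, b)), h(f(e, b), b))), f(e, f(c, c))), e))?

depth(h(e, c)) = 1 + max(0, 0) = 1
depth(h(b, e)) = 1 + max(0, 0) = 1
depth(h(h(e, c), h(b, e))) = 1 + max(1, 1) = 2
depth(f(b, b)) = 1 + max(0, 0) = 1
depth(h(b, f(b, b))) = 1 + max(0, 1) = 2
depth(h(c, h(b, f(b, b)))) = 1 + max(0, 2) = 3
depth(h(e, e)) = 1 + max(0, 0) = 1
depth(f(h(c, h(b, f(b, b))), h(e, e))) = 1 + max(3, 1) = 4
depth(f(h(h(e, c), h(b, e)), f(h(c, h(b, f(b, b))), h(e, e)))) = 1 + max(2, 4) = 5
depth(f(e, e)) = 1 + max(0, 0) = 1
depth(h(f(e, e), f(b, b))) = 1 + max(1, 1) = 2
depth(h(b, h(f(e, e), f(b, b)))) = 1 + max(0, 2) = 3
depth(h(c, b)) = 1 + max(0, 0) = 1
depth(f(c, b)) = 1 + max(0, 0) = 1
depth(f(h(c, b), f(c, b))) = 1 + max(1, 1) = 2
depth(f(e, b)) = 1 + max(0, 0) = 1
depth(h(f(e, b), b)) = 1 + max(1, 0) = 2
depth(h(f(h(c, b), f(c, b)), h(f(e, b), b))) = 1 + max(2, 2) = 3
depth(f(h(b, h(f(e, e), f(b, b))), h(f(h(c, b), f(c, b)), h(f(e, b), b)))) = 1 + max(3, 3) = 4
depth(f(c, c)) = 1 + max(0, 0) = 1
depth(f(e, f(c, c))) = 1 + max(0, 1) = 2
depth(f(f(h(b, h(f(e, e), f(b, b))), h(f(h(c, b), f(c, b)), h(f(e, b), b))), f(e, f(c, c)))) = 1 + max(4, 2) = 5
depth(h(f(f(h(b, h(f(e, e), f(b, b))), h(f(h(c, b), f(c, b)), h(f(e, b), b))), f(e, f(c, c))), e)) = 1 + max(5, 0) = 6
depth(h(f(h(h(e, c), h(b, e)), f(h(c, h(b, f(b, b))), h(e, e))), h(f(f(h(b, h(f(e, e), f(b, b))), h(f(h(c, b), f(c, b)), h(f(e, b), b))), f(e, f(c, c))), e))) = 1 + max(5, 6) = 7

7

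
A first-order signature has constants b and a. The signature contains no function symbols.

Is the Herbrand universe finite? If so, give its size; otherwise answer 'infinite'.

There are no function symbols, so every ground term is one of the 2 constants.
The Herbrand universe is {b, a}, which is finite with 2 elements.

2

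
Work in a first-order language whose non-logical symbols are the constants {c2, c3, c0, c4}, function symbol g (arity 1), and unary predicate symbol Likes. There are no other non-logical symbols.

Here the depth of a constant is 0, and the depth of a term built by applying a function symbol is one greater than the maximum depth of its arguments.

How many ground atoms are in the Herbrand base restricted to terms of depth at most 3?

16

First count ground terms of depth ≤ 3.
If N_k denotes the number of depth-≤k ground terms, the 4 constants give N_0 = 4, and each function symbol of arity r contributes N_{k-1}^r new terms at level k: N_k = 4 + N_{k-1}.
N_0 = 4
N_1 = 4 + 4 = 8
N_2 = 4 + 8 = 12
N_3 = 4 + 12 = 16
So |H| = 16.
Ground atoms are formed by filling each argument slot of a predicate with a term from H, so an r-ary predicate gives |H|^r atoms:
  Likes: 16
Total ground atoms: 16.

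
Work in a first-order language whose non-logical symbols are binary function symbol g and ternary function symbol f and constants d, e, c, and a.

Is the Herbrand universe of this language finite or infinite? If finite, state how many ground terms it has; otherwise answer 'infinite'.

The signature has at least one function symbol (g, arity 2) and at least one constant (d).
Iterating g gives infinitely many distinct ground terms: d, g(d, d), g(g(d, d), g(d, d)), ...
So the Herbrand universe is infinite.

infinite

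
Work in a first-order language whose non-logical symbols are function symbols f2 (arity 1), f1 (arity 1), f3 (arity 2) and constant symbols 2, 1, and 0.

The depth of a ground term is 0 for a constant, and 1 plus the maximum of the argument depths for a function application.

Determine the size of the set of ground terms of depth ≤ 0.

Write N_k for the number of ground terms of depth ≤ k. A term of depth ≤ k is either a constant or a function symbol applied to arguments of depth ≤ k−1, so N_k = 3 + N_{k-1} + N_{k-1} + N_{k-1}^2.
N_0 = 3

3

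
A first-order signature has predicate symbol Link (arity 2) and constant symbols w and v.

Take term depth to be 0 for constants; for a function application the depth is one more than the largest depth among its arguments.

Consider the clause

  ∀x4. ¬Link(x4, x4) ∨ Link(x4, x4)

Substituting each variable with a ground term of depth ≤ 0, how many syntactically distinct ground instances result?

2

Ground terms of depth ≤ 0:
  With no function symbols every ground term is a constant, so there are exactly 2 ground terms at every depth bound.
  N_0 = 2
  Explicitly: w, v.
So there are 2 ground terms available for substitution.
The clause has 1 distinct variable (x4), which appears in the body. In the free term algebra distinct substitutions yield syntactically distinct ground instances.
Number of ground instances = 2.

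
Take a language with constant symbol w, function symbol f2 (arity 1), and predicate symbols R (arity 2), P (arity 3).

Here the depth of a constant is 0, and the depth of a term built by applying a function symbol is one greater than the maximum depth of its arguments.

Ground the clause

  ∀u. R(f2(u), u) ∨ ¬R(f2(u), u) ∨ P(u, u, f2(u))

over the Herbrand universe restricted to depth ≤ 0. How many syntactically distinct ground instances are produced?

1

Ground terms of depth ≤ 0:
  Count level by level. With function symbols f2/1, the terms of depth ≤ k are the 1 constant together with each function applied to depth-≤(k−1) tuples, so N_k = 1 + N_{k-1}.
  N_0 = 1
  Explicitly: w.
So there is exactly 1 ground term available for substitution.
The variable u ranges independently over the available ground terms, and distinct assignments produce distinct instances.
Number of ground instances = 1.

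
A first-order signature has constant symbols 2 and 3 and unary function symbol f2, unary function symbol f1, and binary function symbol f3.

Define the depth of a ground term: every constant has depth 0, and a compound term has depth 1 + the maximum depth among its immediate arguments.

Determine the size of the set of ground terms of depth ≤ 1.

Write N_k for the number of ground terms of depth ≤ k. A term of depth ≤ k is either a constant or a function symbol applied to arguments of depth ≤ k−1, so N_k = 2 + N_{k-1} + N_{k-1} + N_{k-1}^2.
N_0 = 2
N_1 = 2 + 2 + 2 + 2^2 = 10
Explicitly: 2, 3, f2(2), f2(3), f1(2), f1(3), f3(2, 2), f3(2, 3), f3(3, 2), f3(3, 3).

10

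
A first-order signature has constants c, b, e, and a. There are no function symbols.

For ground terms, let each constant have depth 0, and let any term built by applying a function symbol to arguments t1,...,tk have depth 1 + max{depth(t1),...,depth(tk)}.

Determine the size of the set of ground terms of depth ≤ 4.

With no function symbols every ground term is a constant, so there are exactly 4 ground terms at every depth bound.
N_0 = 4
N_1 = 4
N_2 = 4
N_3 = 4
N_4 = 4

4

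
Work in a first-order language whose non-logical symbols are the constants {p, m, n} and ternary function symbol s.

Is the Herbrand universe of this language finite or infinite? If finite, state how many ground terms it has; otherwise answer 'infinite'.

The signature has at least one function symbol (s, arity 3) and at least one constant (p).
Iterating s gives infinitely many distinct ground terms: p, s(p, p, p), s(s(p, p, p), s(p, p, p), s(p, p, p)), ...
So the Herbrand universe is infinite.

infinite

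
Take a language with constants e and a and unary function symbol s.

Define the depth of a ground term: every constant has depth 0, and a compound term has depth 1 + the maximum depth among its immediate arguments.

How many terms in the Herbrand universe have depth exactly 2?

2

Write N_k for the number of ground terms of depth ≤ k. A term of depth ≤ k is either a constant or a function symbol applied to arguments of depth ≤ k−1, so N_k = 2 + N_{k-1}.
N_0 = 2
N_1 = 2 + 2 = 4
N_2 = 2 + 4 = 6
Terms of depth exactly 2: N_2 − N_1 = 6 − 4 = 2.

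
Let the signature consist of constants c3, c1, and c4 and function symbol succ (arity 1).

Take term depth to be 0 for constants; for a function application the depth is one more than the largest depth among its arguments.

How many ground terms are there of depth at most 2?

9

If N_k denotes the number of depth-≤k ground terms, the 3 constants give N_0 = 3, and each function symbol of arity r contributes N_{k-1}^r new terms at level k: N_k = 3 + N_{k-1}.
N_0 = 3
N_1 = 3 + 3 = 6
N_2 = 3 + 6 = 9
Explicitly: c3, c1, c4, succ(c3), succ(c1), succ(c4), succ(succ(c3)), succ(succ(c1)), succ(succ(c4)).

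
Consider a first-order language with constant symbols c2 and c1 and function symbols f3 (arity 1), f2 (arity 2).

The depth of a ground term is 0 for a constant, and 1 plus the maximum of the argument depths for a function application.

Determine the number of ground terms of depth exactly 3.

Let N_k count ground terms of depth at most k. Each non-constant term of depth ≤ k is some function symbol applied to depth-≤(k−1) arguments, giving N_k = 2 + N_{k-1} + N_{k-1}^2.
N_0 = 2
N_1 = 2 + 2 + 2^2 = 8
N_2 = 2 + 8 + 8^2 = 74
N_3 = 2 + 74 + 74^2 = 5552
Terms of depth exactly 3: N_3 − N_2 = 5552 − 74 = 5478.

5478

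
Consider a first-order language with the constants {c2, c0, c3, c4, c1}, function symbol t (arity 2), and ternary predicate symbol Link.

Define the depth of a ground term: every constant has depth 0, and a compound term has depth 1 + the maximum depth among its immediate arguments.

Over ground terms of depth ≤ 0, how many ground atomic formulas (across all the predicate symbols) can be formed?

125

First count ground terms of depth ≤ 0.
Let N_k = |{terms of depth ≤ k}|. Then N_0 = 5 and N_k = 5 + N_{k-1}^2 for k ≥ 1 (one summand per function symbol, arity giving the exponent).
N_0 = 5
Explicitly: c2, c0, c3, c4, c1.
So |H| = 5.
Each predicate of arity r yields |H|^r ground atoms (one per choice of an r-tuple from H):
  Link: 5^3 = 125
Total ground atoms: 125.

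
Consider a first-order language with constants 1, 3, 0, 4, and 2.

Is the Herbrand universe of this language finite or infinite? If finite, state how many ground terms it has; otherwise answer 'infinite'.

There are no function symbols, so every ground term is one of the 5 constants.
The Herbrand universe is {1, 3, 0, 4, 2}, which is finite with 5 elements.

5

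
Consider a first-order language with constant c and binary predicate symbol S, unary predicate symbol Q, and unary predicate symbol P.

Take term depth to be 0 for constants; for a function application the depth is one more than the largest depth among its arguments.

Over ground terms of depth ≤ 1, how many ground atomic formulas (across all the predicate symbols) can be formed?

First count ground terms of depth ≤ 1.
With no function symbols every ground term is a constant, so there is exactly 1 ground term at every depth bound.
N_0 = 1
N_1 = 1
Explicitly: c.
So |H| = 1.
Ground atoms are formed by filling each argument slot of a predicate with a term from H, so an r-ary predicate gives |H|^r atoms:
  S: 1^2 = 1;  Q: 1;  P: 1
Total ground atoms: 1 + 1 + 1 = 3.

3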